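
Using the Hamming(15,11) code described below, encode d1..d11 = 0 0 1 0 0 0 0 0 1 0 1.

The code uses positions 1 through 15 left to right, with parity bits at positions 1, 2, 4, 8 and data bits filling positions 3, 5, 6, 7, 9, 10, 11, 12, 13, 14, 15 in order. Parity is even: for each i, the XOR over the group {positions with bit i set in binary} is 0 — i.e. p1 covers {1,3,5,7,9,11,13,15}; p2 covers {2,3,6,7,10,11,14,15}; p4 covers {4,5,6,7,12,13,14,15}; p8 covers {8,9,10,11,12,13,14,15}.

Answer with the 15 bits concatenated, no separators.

000101000000101

Place data at non-parity positions: p1 p2 0 p4 0 1 0 p8 0 0 0 0 1 0 1
p1 (pos 1,3,5,7,9,11,13,15): XOR of data positions = 0⊕0⊕0⊕0⊕0⊕1⊕1 = 0
p2 (pos 2,3,6,7,10,11,14,15): XOR of data positions = 0⊕1⊕0⊕0⊕0⊕0⊕1 = 0
p4 (pos 4,5,6,7,12,13,14,15): XOR of data positions = 0⊕1⊕0⊕0⊕1⊕0⊕1 = 1
p8 (pos 8,9,10,11,12,13,14,15): XOR of data positions = 0⊕0⊕0⊕0⊕1⊕0⊕1 = 0
Codeword: 000101000000101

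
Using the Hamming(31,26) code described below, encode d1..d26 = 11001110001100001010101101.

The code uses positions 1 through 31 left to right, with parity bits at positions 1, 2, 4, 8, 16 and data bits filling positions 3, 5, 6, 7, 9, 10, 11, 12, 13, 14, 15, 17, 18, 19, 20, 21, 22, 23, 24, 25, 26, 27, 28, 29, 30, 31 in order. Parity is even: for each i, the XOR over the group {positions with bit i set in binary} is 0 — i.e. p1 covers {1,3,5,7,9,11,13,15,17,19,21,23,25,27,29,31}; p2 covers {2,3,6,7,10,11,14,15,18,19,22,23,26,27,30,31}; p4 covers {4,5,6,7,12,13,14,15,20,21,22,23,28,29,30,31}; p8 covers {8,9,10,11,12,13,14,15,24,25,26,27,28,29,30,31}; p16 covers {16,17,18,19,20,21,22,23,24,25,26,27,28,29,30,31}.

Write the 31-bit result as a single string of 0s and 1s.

0110100111100011100001010101101

Place data at non-parity positions: p1 p2 1 p4 1 0 0 p8 1 1 1 0 0 0 1 p16 1 0 0 0 0 1 0 1 0 1 0 1 1 0 1
p1 (pos 1,3,5,7,9,11,13,15,17,19,21,23,25,27,29,31): XOR of data positions = 1⊕1⊕0⊕1⊕1⊕0⊕1⊕1⊕0⊕0⊕0⊕0⊕0⊕1⊕1 = 0
p2 (pos 2,3,6,7,10,11,14,15,18,19,22,23,26,27,30,31): XOR of data positions = 1⊕0⊕0⊕1⊕1⊕0⊕1⊕0⊕0⊕1⊕0⊕1⊕0⊕0⊕1 = 1
p4 (pos 4,5,6,7,12,13,14,15,20,21,22,23,28,29,30,31): XOR of data positions = 1⊕0⊕0⊕0⊕0⊕0⊕1⊕0⊕0⊕1⊕0⊕1⊕1⊕0⊕1 = 0
p8 (pos 8,9,10,11,12,13,14,15,24,25,26,27,28,29,30,31): XOR of data positions = 1⊕1⊕1⊕0⊕0⊕0⊕1⊕1⊕0⊕1⊕0⊕1⊕1⊕0⊕1 = 1
p16 (pos 16,17,18,19,20,21,22,23,24,25,26,27,28,29,30,31): XOR of data positions = 1⊕0⊕0⊕0⊕0⊕1⊕0⊕1⊕0⊕1⊕0⊕1⊕1⊕0⊕1 = 1
Codeword: 0110100111100011100001010101101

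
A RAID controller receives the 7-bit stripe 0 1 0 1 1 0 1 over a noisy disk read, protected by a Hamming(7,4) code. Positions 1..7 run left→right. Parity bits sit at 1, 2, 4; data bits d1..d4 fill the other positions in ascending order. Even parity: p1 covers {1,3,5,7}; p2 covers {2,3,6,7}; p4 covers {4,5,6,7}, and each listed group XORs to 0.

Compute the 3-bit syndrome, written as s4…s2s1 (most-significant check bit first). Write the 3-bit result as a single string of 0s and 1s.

s1 (pos 1,3,5,7): 0⊕0⊕1⊕1 = 0
s2 (pos 2,3,6,7): 1⊕0⊕0⊕1 = 0
s4 (pos 4,5,6,7): 1⊕1⊕0⊕1 = 1
Syndrome s4…s1 = 100 → error at position 4.

100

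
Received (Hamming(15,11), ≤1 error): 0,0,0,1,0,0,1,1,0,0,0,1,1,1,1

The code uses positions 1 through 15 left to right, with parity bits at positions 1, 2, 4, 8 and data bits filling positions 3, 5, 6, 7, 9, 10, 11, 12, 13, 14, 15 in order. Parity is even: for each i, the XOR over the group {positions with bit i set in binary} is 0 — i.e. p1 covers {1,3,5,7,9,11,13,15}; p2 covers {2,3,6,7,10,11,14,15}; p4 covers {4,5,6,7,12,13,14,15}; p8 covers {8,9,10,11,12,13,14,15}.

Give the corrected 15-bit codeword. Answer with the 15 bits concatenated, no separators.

000100110011111

s1 (pos 1,3,5,7,9,11,13,15): 0⊕0⊕0⊕1⊕0⊕0⊕1⊕1 = 1
s2 (pos 2,3,6,7,10,11,14,15): 0⊕0⊕0⊕1⊕0⊕0⊕1⊕1 = 1
s4 (pos 4,5,6,7,12,13,14,15): 1⊕0⊕0⊕1⊕1⊕1⊕1⊕1 = 0
s8 (pos 8,9,10,11,12,13,14,15): 1⊕0⊕0⊕0⊕1⊕1⊕1⊕1 = 1
Syndrome s8…s1 = 1011 → error at position 11.
Flip position 11: 000100110001111 → 000100110011111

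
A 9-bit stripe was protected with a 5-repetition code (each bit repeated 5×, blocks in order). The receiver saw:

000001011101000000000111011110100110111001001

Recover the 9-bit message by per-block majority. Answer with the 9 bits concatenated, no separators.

Block 1 (00000): 0 ones → 0
Block 2 (10111): 4 ones → 1
Block 3 (01000): 1 one → 0
Block 4 (00000): 0 ones → 0
Block 5 (01110): 3 ones → 1
Block 6 (11110): 4 ones → 1
Block 7 (10011): 3 ones → 1
Block 8 (01110): 3 ones → 1
Block 9 (01001): 2 ones → 0

010011110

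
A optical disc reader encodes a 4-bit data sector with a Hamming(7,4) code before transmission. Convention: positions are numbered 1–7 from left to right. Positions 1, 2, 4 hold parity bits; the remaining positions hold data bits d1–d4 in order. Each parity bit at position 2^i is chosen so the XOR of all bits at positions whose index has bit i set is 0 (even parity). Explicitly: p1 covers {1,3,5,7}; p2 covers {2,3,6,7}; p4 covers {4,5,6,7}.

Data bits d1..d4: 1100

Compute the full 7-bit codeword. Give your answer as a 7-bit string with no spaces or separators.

0111100

Place data at non-parity positions: p1 p2 1 p4 1 0 0
p1 (pos 1,3,5,7): XOR of data positions = 1⊕1⊕0 = 0
p2 (pos 2,3,6,7): XOR of data positions = 1⊕0⊕0 = 1
p4 (pos 4,5,6,7): XOR of data positions = 1⊕0⊕0 = 1
Codeword: 0111100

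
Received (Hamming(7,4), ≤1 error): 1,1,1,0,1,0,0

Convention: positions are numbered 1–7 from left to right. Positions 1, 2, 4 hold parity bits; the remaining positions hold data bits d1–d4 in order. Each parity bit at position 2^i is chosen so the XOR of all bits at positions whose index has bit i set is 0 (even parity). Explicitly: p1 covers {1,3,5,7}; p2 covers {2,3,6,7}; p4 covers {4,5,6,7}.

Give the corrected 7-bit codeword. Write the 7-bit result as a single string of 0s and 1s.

s1 (pos 1,3,5,7): 1⊕1⊕1⊕0 = 1
s2 (pos 2,3,6,7): 1⊕1⊕0⊕0 = 0
s4 (pos 4,5,6,7): 0⊕1⊕0⊕0 = 1
Syndrome s4…s1 = 101 → error at position 5.
Flip position 5: 1110100 → 1110000

1110000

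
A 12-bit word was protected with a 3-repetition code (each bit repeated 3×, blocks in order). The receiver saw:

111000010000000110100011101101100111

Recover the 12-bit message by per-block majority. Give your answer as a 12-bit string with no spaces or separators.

100001011101

Block 1 (111): 3 ones → 1
Block 2 (000): 0 ones → 0
Block 3 (010): 1 one → 0
Block 4 (000): 0 ones → 0
Block 5 (000): 0 ones → 0
Block 6 (110): 2 ones → 1
Block 7 (100): 1 one → 0
Block 8 (011): 2 ones → 1
Block 9 (101): 2 ones → 1
Block 10 (101): 2 ones → 1
Block 11 (100): 1 one → 0
Block 12 (111): 3 ones → 1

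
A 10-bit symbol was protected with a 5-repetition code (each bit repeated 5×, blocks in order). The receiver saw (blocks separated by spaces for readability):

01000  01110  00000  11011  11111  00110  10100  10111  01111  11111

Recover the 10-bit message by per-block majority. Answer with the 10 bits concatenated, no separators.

0101100111

Block 1 (01000): 1 one → 0
Block 2 (01110): 3 ones → 1
Block 3 (00000): 0 ones → 0
Block 4 (11011): 4 ones → 1
Block 5 (11111): 5 ones → 1
Block 6 (00110): 2 ones → 0
Block 7 (10100): 2 ones → 0
Block 8 (10111): 4 ones → 1
Block 9 (01111): 4 ones → 1
Block 10 (11111): 5 ones → 1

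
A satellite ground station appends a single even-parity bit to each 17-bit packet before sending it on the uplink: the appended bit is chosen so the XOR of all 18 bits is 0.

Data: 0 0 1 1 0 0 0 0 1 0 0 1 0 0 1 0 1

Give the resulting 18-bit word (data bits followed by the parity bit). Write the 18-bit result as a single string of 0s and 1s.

XOR of the 17 data bits: 0⊕0⊕1⊕1⊕0⊕0⊕0⊕0⊕1⊕0⊕0⊕1⊕0⊕0⊕1⊕0⊕1 = 0
Parity bit = 0 (so all 18 bits XOR to 0).

001100001001001010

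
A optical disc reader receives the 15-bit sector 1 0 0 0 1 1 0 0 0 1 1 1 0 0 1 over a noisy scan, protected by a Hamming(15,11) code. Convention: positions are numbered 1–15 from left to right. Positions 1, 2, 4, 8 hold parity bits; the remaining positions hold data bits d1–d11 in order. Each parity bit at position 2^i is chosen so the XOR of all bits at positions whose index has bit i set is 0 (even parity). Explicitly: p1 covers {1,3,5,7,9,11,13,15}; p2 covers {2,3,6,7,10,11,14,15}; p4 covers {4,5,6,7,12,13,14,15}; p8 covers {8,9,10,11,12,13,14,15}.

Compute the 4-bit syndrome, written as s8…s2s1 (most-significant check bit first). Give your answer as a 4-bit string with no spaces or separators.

s1 (pos 1,3,5,7,9,11,13,15): 1⊕0⊕1⊕0⊕0⊕1⊕0⊕1 = 0
s2 (pos 2,3,6,7,10,11,14,15): 0⊕0⊕1⊕0⊕1⊕1⊕0⊕1 = 0
s4 (pos 4,5,6,7,12,13,14,15): 0⊕1⊕1⊕0⊕1⊕0⊕0⊕1 = 0
s8 (pos 8,9,10,11,12,13,14,15): 0⊕0⊕1⊕1⊕1⊕0⊕0⊕1 = 0
Syndrome s8…s1 = 0000 → no error.

0000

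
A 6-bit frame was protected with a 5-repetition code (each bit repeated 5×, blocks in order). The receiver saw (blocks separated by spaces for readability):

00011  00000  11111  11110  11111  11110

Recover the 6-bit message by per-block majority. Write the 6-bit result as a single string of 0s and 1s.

001111

Block 1 (00011): 2 ones → 0
Block 2 (00000): 0 ones → 0
Block 3 (11111): 5 ones → 1
Block 4 (11110): 4 ones → 1
Block 5 (11111): 5 ones → 1
Block 6 (11110): 4 ones → 1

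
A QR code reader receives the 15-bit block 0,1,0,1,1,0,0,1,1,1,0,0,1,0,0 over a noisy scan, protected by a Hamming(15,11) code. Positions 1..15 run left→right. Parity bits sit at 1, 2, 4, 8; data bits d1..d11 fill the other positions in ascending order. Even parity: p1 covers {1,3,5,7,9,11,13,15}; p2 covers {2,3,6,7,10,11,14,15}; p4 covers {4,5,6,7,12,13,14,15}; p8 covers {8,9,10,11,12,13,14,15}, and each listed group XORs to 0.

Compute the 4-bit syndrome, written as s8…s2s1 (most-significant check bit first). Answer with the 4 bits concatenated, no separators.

s1 (pos 1,3,5,7,9,11,13,15): 0⊕0⊕1⊕0⊕1⊕0⊕1⊕0 = 1
s2 (pos 2,3,6,7,10,11,14,15): 1⊕0⊕0⊕0⊕1⊕0⊕0⊕0 = 0
s4 (pos 4,5,6,7,12,13,14,15): 1⊕1⊕0⊕0⊕0⊕1⊕0⊕0 = 1
s8 (pos 8,9,10,11,12,13,14,15): 1⊕1⊕1⊕0⊕0⊕1⊕0⊕0 = 0
Syndrome s8…s1 = 0101 → error at position 5.

0101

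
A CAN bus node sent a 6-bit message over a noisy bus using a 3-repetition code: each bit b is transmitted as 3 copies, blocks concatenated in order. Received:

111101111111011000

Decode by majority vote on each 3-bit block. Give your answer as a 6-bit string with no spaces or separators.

111110

Block 1 (111): 3 ones → 1
Block 2 (101): 2 ones → 1
Block 3 (111): 3 ones → 1
Block 4 (111): 3 ones → 1
Block 5 (011): 2 ones → 1
Block 6 (000): 0 ones → 0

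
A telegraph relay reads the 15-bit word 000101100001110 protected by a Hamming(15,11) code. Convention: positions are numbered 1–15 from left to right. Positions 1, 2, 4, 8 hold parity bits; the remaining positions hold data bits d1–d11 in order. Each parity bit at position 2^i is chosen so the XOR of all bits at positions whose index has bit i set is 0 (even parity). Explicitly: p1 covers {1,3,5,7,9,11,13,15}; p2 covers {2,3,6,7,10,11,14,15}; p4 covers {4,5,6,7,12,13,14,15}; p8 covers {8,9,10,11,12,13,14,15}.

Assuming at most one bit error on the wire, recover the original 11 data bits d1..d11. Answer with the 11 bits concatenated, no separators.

00110101110

s1 (pos 1,3,5,7,9,11,13,15): 0⊕0⊕0⊕1⊕0⊕0⊕1⊕0 = 0
s2 (pos 2,3,6,7,10,11,14,15): 0⊕0⊕1⊕1⊕0⊕0⊕1⊕0 = 1
s4 (pos 4,5,6,7,12,13,14,15): 1⊕0⊕1⊕1⊕1⊕1⊕1⊕0 = 0
s8 (pos 8,9,10,11,12,13,14,15): 0⊕0⊕0⊕0⊕1⊕1⊕1⊕0 = 1
Syndrome s8…s1 = 1010 → error at position 10.
Flip position 10: 000101100001110 → 000101100101110
Read data bits from positions 3,5,6,7,9,10,11,12,13,14,15: 00110101110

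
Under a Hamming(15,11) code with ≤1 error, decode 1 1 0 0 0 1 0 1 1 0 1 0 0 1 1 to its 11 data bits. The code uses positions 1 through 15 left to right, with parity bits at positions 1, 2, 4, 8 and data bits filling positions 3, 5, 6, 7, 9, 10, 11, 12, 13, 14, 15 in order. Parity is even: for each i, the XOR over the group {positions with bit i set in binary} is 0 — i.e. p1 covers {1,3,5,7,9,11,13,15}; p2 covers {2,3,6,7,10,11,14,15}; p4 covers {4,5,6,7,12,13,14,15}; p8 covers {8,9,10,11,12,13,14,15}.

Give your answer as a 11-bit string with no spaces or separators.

00101010001

s1 (pos 1,3,5,7,9,11,13,15): 1⊕0⊕0⊕0⊕1⊕1⊕0⊕1 = 0
s2 (pos 2,3,6,7,10,11,14,15): 1⊕0⊕1⊕0⊕0⊕1⊕1⊕1 = 1
s4 (pos 4,5,6,7,12,13,14,15): 0⊕0⊕1⊕0⊕0⊕0⊕1⊕1 = 1
s8 (pos 8,9,10,11,12,13,14,15): 1⊕1⊕0⊕1⊕0⊕0⊕1⊕1 = 1
Syndrome s8…s1 = 1110 → error at position 14.
Flip position 14: 110001011010011 → 110001011010001
Read data bits from positions 3,5,6,7,9,10,11,12,13,14,15: 00101010001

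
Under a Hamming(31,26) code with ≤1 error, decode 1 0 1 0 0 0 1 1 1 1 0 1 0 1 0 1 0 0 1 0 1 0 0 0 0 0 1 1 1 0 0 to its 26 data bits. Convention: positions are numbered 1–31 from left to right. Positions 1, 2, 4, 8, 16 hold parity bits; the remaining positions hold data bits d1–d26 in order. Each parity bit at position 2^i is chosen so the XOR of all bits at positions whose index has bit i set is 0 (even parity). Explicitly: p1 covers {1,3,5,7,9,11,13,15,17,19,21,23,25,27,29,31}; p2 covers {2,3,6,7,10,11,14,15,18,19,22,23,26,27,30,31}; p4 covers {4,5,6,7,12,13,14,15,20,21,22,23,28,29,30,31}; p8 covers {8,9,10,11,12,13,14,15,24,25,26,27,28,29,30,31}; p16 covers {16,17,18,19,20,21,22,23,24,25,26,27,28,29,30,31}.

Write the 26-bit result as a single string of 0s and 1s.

s1 (pos 1,3,5,7,9,11,13,15,17,19,21,23,25,27,29,31): 1⊕1⊕0⊕1⊕1⊕0⊕0⊕0⊕0⊕1⊕1⊕0⊕0⊕1⊕1⊕0 = 0
s2 (pos 2,3,6,7,10,11,14,15,18,19,22,23,26,27,30,31): 0⊕1⊕0⊕1⊕1⊕0⊕1⊕0⊕0⊕1⊕0⊕0⊕0⊕1⊕0⊕0 = 0
s4 (pos 4,5,6,7,12,13,14,15,20,21,22,23,28,29,30,31): 0⊕0⊕0⊕1⊕1⊕0⊕1⊕0⊕0⊕1⊕0⊕0⊕1⊕1⊕0⊕0 = 0
s8 (pos 8,9,10,11,12,13,14,15,24,25,26,27,28,29,30,31): 1⊕1⊕1⊕0⊕1⊕0⊕1⊕0⊕0⊕0⊕0⊕1⊕1⊕1⊕0⊕0 = 0
s16 (pos 16,17,18,19,20,21,22,23,24,25,26,27,28,29,30,31): 1⊕0⊕0⊕1⊕0⊕1⊕0⊕0⊕0⊕0⊕0⊕1⊕1⊕1⊕0⊕0 = 0
Syndrome s16…s1 = 00000 → no error.
Read data bits from positions 3,5,6,7,9,10,11,12,13,14,15,17,18,19,20,21,22,23,24,25,26,27,28,29,30,31: 10011101010001010000011100

10011101010001010000011100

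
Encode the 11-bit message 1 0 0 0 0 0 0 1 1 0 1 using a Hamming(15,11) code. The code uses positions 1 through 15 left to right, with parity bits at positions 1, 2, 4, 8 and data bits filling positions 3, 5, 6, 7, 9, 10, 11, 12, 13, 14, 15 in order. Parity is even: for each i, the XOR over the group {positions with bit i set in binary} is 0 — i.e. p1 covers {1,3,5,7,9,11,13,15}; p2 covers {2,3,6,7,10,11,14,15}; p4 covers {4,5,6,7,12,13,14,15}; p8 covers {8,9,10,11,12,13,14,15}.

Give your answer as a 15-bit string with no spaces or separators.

Place data at non-parity positions: p1 p2 1 p4 0 0 0 p8 0 0 0 1 1 0 1
p1 (pos 1,3,5,7,9,11,13,15): XOR of data positions = 1⊕0⊕0⊕0⊕0⊕1⊕1 = 1
p2 (pos 2,3,6,7,10,11,14,15): XOR of data positions = 1⊕0⊕0⊕0⊕0⊕0⊕1 = 0
p4 (pos 4,5,6,7,12,13,14,15): XOR of data positions = 0⊕0⊕0⊕1⊕1⊕0⊕1 = 1
p8 (pos 8,9,10,11,12,13,14,15): XOR of data positions = 0⊕0⊕0⊕1⊕1⊕0⊕1 = 1
Codeword: 101100010001101

101100010001101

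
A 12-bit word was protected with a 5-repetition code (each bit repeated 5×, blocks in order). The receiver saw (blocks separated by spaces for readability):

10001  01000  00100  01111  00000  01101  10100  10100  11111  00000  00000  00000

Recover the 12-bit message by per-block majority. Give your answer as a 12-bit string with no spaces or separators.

Block 1 (10001): 2 ones → 0
Block 2 (01000): 1 one → 0
Block 3 (00100): 1 one → 0
Block 4 (01111): 4 ones → 1
Block 5 (00000): 0 ones → 0
Block 6 (01101): 3 ones → 1
Block 7 (10100): 2 ones → 0
Block 8 (10100): 2 ones → 0
Block 9 (11111): 5 ones → 1
Block 10 (00000): 0 ones → 0
Block 11 (00000): 0 ones → 0
Block 12 (00000): 0 ones → 0

000101001000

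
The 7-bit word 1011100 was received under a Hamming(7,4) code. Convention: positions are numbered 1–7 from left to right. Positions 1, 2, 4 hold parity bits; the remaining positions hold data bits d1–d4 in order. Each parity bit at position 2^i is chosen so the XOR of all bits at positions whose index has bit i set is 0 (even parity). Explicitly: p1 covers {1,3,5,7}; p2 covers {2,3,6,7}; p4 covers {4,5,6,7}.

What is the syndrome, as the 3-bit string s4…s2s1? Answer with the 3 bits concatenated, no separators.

011

s1 (pos 1,3,5,7): 1⊕1⊕1⊕0 = 1
s2 (pos 2,3,6,7): 0⊕1⊕0⊕0 = 1
s4 (pos 4,5,6,7): 1⊕1⊕0⊕0 = 0
Syndrome s4…s1 = 011 → error at position 3.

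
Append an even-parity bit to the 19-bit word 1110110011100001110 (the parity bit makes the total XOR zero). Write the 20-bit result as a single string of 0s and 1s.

XOR of the 19 data bits: 1⊕1⊕1⊕0⊕1⊕1⊕0⊕0⊕1⊕1⊕1⊕0⊕0⊕0⊕0⊕1⊕1⊕1⊕0 = 1
Parity bit = 1 (so all 20 bits XOR to 0).

11101100111000011101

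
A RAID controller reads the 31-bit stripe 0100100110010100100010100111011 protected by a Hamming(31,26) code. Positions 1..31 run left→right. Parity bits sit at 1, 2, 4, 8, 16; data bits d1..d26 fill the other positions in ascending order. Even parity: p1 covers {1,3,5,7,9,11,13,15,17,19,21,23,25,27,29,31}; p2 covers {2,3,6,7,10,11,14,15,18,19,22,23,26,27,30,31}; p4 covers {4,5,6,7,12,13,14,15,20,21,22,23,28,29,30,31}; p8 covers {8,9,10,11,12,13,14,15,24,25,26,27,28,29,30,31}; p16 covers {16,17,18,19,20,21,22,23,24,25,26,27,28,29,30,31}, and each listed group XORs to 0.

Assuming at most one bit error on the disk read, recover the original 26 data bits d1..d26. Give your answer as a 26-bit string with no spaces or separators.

s1 (pos 1,3,5,7,9,11,13,15,17,19,21,23,25,27,29,31): 0⊕0⊕1⊕0⊕1⊕0⊕0⊕0⊕1⊕0⊕1⊕1⊕0⊕1⊕0⊕1 = 1
s2 (pos 2,3,6,7,10,11,14,15,18,19,22,23,26,27,30,31): 1⊕0⊕0⊕0⊕0⊕0⊕1⊕0⊕0⊕0⊕0⊕1⊕1⊕1⊕1⊕1 = 1
s4 (pos 4,5,6,7,12,13,14,15,20,21,22,23,28,29,30,31): 0⊕1⊕0⊕0⊕1⊕0⊕1⊕0⊕0⊕1⊕0⊕1⊕1⊕0⊕1⊕1 = 0
s8 (pos 8,9,10,11,12,13,14,15,24,25,26,27,28,29,30,31): 1⊕1⊕0⊕0⊕1⊕0⊕1⊕0⊕0⊕0⊕1⊕1⊕1⊕0⊕1⊕1 = 1
s16 (pos 16,17,18,19,20,21,22,23,24,25,26,27,28,29,30,31): 0⊕1⊕0⊕0⊕0⊕1⊕0⊕1⊕0⊕0⊕1⊕1⊕1⊕0⊕1⊕1 = 0
Syndrome s16…s1 = 01011 → error at position 11.
Flip position 11: 0100100110010100100010100111011 → 0100100110110100100010100111011
Read data bits from positions 3,5,6,7,9,10,11,12,13,14,15,17,18,19,20,21,22,23,24,25,26,27,28,29,30,31: 01001011010100010100111011

01001011010100010100111011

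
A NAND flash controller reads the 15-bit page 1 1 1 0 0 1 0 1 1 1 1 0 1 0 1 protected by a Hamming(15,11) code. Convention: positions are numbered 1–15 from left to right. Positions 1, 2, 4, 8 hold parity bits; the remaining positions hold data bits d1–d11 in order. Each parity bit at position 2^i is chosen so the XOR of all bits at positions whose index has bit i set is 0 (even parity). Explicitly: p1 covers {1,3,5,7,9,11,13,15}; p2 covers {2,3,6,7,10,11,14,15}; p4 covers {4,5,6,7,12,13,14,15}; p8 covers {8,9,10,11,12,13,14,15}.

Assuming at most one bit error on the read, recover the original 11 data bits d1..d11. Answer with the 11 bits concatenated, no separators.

10101110101

s1 (pos 1,3,5,7,9,11,13,15): 1⊕1⊕0⊕0⊕1⊕1⊕1⊕1 = 0
s2 (pos 2,3,6,7,10,11,14,15): 1⊕1⊕1⊕0⊕1⊕1⊕0⊕1 = 0
s4 (pos 4,5,6,7,12,13,14,15): 0⊕0⊕1⊕0⊕0⊕1⊕0⊕1 = 1
s8 (pos 8,9,10,11,12,13,14,15): 1⊕1⊕1⊕1⊕0⊕1⊕0⊕1 = 0
Syndrome s8…s1 = 0100 → error at position 4.
Flip position 4: 111001011110101 → 111101011110101
Read data bits from positions 3,5,6,7,9,10,11,12,13,14,15: 10101110101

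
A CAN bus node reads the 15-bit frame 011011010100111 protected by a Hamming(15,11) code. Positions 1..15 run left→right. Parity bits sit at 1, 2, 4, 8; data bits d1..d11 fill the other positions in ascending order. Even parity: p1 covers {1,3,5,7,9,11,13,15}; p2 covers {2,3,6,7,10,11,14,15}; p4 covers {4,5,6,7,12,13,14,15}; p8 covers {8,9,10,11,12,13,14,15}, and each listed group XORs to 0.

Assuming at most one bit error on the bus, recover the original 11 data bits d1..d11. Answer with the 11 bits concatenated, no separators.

s1 (pos 1,3,5,7,9,11,13,15): 0⊕1⊕1⊕0⊕0⊕0⊕1⊕1 = 0
s2 (pos 2,3,6,7,10,11,14,15): 1⊕1⊕1⊕0⊕1⊕0⊕1⊕1 = 0
s4 (pos 4,5,6,7,12,13,14,15): 0⊕1⊕1⊕0⊕0⊕1⊕1⊕1 = 1
s8 (pos 8,9,10,11,12,13,14,15): 1⊕0⊕1⊕0⊕0⊕1⊕1⊕1 = 1
Syndrome s8…s1 = 1100 → error at position 12.
Flip position 12: 011011010100111 → 011011010101111
Read data bits from positions 3,5,6,7,9,10,11,12,13,14,15: 11100101111

11100101111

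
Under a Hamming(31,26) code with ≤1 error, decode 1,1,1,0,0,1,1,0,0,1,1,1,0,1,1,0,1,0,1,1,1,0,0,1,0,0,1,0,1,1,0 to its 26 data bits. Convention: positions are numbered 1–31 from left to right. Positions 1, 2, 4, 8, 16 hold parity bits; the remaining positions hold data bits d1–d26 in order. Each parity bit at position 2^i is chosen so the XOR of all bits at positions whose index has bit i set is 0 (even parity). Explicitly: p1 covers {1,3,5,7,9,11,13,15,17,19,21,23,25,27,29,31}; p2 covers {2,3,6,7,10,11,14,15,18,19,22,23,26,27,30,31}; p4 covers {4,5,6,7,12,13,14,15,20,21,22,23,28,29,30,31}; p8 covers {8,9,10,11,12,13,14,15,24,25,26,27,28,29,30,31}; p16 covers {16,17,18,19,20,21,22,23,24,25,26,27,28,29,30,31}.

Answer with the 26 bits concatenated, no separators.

s1 (pos 1,3,5,7,9,11,13,15,17,19,21,23,25,27,29,31): 1⊕1⊕0⊕1⊕0⊕1⊕0⊕1⊕1⊕1⊕1⊕0⊕0⊕1⊕1⊕0 = 0
s2 (pos 2,3,6,7,10,11,14,15,18,19,22,23,26,27,30,31): 1⊕1⊕1⊕1⊕1⊕1⊕1⊕1⊕0⊕1⊕0⊕0⊕0⊕1⊕1⊕0 = 1
s4 (pos 4,5,6,7,12,13,14,15,20,21,22,23,28,29,30,31): 0⊕0⊕1⊕1⊕1⊕0⊕1⊕1⊕1⊕1⊕0⊕0⊕0⊕1⊕1⊕0 = 1
s8 (pos 8,9,10,11,12,13,14,15,24,25,26,27,28,29,30,31): 0⊕0⊕1⊕1⊕1⊕0⊕1⊕1⊕1⊕0⊕0⊕1⊕0⊕1⊕1⊕0 = 1
s16 (pos 16,17,18,19,20,21,22,23,24,25,26,27,28,29,30,31): 0⊕1⊕0⊕1⊕1⊕1⊕0⊕0⊕1⊕0⊕0⊕1⊕0⊕1⊕1⊕0 = 0
Syndrome s16…s1 = 01110 → error at position 14.
Flip position 14: 1110011001110110101110010010110 → 1110011001110010101110010010110
Read data bits from positions 3,5,6,7,9,10,11,12,13,14,15,17,18,19,20,21,22,23,24,25,26,27,28,29,30,31: 10110111001101110010010110

10110111001101110010010110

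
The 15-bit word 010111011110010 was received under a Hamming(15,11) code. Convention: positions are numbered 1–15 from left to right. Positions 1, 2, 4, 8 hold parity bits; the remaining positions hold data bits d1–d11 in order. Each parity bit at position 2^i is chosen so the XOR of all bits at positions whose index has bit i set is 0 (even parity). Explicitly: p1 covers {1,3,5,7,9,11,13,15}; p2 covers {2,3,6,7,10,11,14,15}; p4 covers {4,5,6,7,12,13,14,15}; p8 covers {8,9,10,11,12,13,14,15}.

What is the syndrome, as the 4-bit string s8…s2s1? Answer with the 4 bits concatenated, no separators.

1011

s1 (pos 1,3,5,7,9,11,13,15): 0⊕0⊕1⊕0⊕1⊕1⊕0⊕0 = 1
s2 (pos 2,3,6,7,10,11,14,15): 1⊕0⊕1⊕0⊕1⊕1⊕1⊕0 = 1
s4 (pos 4,5,6,7,12,13,14,15): 1⊕1⊕1⊕0⊕0⊕0⊕1⊕0 = 0
s8 (pos 8,9,10,11,12,13,14,15): 1⊕1⊕1⊕1⊕0⊕0⊕1⊕0 = 1
Syndrome s8…s1 = 1011 → error at position 11.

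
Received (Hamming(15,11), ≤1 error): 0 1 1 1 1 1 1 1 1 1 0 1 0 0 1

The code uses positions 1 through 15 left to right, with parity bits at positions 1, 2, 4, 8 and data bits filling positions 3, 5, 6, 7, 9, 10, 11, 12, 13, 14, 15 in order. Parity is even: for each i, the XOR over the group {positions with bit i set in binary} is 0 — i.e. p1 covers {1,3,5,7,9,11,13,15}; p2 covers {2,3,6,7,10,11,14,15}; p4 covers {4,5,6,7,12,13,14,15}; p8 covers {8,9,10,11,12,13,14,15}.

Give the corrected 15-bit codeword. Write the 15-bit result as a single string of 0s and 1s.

011111110101001

s1 (pos 1,3,5,7,9,11,13,15): 0⊕1⊕1⊕1⊕1⊕0⊕0⊕1 = 1
s2 (pos 2,3,6,7,10,11,14,15): 1⊕1⊕1⊕1⊕1⊕0⊕0⊕1 = 0
s4 (pos 4,5,6,7,12,13,14,15): 1⊕1⊕1⊕1⊕1⊕0⊕0⊕1 = 0
s8 (pos 8,9,10,11,12,13,14,15): 1⊕1⊕1⊕0⊕1⊕0⊕0⊕1 = 1
Syndrome s8…s1 = 1001 → error at position 9.
Flip position 9: 011111111101001 → 011111110101001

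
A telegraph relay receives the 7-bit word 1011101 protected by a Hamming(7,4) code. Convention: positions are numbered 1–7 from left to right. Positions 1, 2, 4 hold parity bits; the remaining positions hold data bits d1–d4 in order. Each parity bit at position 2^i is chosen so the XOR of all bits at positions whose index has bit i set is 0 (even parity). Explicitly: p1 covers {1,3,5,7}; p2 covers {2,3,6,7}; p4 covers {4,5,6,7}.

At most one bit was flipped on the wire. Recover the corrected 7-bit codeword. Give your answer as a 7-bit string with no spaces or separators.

s1 (pos 1,3,5,7): 1⊕1⊕1⊕1 = 0
s2 (pos 2,3,6,7): 0⊕1⊕0⊕1 = 0
s4 (pos 4,5,6,7): 1⊕1⊕0⊕1 = 1
Syndrome s4…s1 = 100 → error at position 4.
Flip position 4: 1011101 → 1010101

1010101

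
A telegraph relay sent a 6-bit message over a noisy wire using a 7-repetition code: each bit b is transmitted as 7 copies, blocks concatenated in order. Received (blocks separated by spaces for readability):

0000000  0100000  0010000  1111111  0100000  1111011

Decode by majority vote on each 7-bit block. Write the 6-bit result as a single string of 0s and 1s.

Block 1 (0000000): 0 ones → 0
Block 2 (0100000): 1 one → 0
Block 3 (0010000): 1 one → 0
Block 4 (1111111): 7 ones → 1
Block 5 (0100000): 1 one → 0
Block 6 (1111011): 6 ones → 1

000101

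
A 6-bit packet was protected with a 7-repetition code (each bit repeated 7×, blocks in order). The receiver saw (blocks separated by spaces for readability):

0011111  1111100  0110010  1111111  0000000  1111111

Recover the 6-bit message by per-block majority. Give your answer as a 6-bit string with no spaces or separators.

110101

Block 1 (0011111): 5 ones → 1
Block 2 (1111100): 5 ones → 1
Block 3 (0110010): 3 ones → 0
Block 4 (1111111): 7 ones → 1
Block 5 (0000000): 0 ones → 0
Block 6 (1111111): 7 ones → 1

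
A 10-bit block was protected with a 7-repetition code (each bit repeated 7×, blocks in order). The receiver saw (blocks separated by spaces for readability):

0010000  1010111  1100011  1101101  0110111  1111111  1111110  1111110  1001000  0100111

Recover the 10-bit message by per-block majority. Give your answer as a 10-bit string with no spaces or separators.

0111111101

Block 1 (0010000): 1 one → 0
Block 2 (1010111): 5 ones → 1
Block 3 (1100011): 4 ones → 1
Block 4 (1101101): 5 ones → 1
Block 5 (0110111): 5 ones → 1
Block 6 (1111111): 7 ones → 1
Block 7 (1111110): 6 ones → 1
Block 8 (1111110): 6 ones → 1
Block 9 (1001000): 2 ones → 0
Block 10 (0100111): 4 ones → 1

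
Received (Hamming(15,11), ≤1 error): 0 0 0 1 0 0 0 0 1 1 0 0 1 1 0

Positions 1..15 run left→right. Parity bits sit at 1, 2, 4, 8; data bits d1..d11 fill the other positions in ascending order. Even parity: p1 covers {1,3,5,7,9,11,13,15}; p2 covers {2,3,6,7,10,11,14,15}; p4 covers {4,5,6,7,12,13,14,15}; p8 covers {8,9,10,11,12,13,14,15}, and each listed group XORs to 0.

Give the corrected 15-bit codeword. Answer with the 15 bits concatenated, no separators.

000000001100110

s1 (pos 1,3,5,7,9,11,13,15): 0⊕0⊕0⊕0⊕1⊕0⊕1⊕0 = 0
s2 (pos 2,3,6,7,10,11,14,15): 0⊕0⊕0⊕0⊕1⊕0⊕1⊕0 = 0
s4 (pos 4,5,6,7,12,13,14,15): 1⊕0⊕0⊕0⊕0⊕1⊕1⊕0 = 1
s8 (pos 8,9,10,11,12,13,14,15): 0⊕1⊕1⊕0⊕0⊕1⊕1⊕0 = 0
Syndrome s8…s1 = 0100 → error at position 4.
Flip position 4: 000100001100110 → 000000001100110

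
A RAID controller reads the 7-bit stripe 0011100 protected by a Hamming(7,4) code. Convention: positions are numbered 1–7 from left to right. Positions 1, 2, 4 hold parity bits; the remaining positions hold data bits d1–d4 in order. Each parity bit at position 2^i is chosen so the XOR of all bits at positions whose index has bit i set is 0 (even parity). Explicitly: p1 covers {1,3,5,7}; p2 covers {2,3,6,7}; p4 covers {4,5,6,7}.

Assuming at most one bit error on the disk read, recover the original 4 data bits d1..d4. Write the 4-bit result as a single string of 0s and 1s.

s1 (pos 1,3,5,7): 0⊕1⊕1⊕0 = 0
s2 (pos 2,3,6,7): 0⊕1⊕0⊕0 = 1
s4 (pos 4,5,6,7): 1⊕1⊕0⊕0 = 0
Syndrome s4…s1 = 010 → error at position 2.
Flip position 2: 0011100 → 0111100
Read data bits from positions 3,5,6,7: 1100

1100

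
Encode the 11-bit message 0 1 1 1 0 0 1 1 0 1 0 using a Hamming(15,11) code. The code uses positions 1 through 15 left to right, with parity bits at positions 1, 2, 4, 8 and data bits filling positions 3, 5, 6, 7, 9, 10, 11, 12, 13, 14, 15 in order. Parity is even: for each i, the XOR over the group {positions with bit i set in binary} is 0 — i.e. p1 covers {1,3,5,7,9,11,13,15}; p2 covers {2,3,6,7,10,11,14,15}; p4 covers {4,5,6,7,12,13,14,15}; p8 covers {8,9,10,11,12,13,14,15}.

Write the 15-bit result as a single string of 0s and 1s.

100111110011010

Place data at non-parity positions: p1 p2 0 p4 1 1 1 p8 0 0 1 1 0 1 0
p1 (pos 1,3,5,7,9,11,13,15): XOR of data positions = 0⊕1⊕1⊕0⊕1⊕0⊕0 = 1
p2 (pos 2,3,6,7,10,11,14,15): XOR of data positions = 0⊕1⊕1⊕0⊕1⊕1⊕0 = 0
p4 (pos 4,5,6,7,12,13,14,15): XOR of data positions = 1⊕1⊕1⊕1⊕0⊕1⊕0 = 1
p8 (pos 8,9,10,11,12,13,14,15): XOR of data positions = 0⊕0⊕1⊕1⊕0⊕1⊕0 = 1
Codeword: 100111110011010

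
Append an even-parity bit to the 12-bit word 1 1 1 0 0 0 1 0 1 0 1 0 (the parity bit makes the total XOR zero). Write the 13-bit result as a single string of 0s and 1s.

1110001010100

XOR of the 12 data bits: 1⊕1⊕1⊕0⊕0⊕0⊕1⊕0⊕1⊕0⊕1⊕0 = 0
Parity bit = 0 (so all 13 bits XOR to 0).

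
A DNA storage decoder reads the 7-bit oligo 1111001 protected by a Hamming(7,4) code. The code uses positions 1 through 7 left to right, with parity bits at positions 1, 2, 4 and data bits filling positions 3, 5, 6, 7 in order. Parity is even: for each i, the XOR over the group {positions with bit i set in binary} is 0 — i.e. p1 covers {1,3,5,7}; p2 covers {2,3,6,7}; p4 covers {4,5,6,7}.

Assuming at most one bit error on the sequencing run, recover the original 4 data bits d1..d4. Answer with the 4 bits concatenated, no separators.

0001

s1 (pos 1,3,5,7): 1⊕1⊕0⊕1 = 1
s2 (pos 2,3,6,7): 1⊕1⊕0⊕1 = 1
s4 (pos 4,5,6,7): 1⊕0⊕0⊕1 = 0
Syndrome s4…s1 = 011 → error at position 3.
Flip position 3: 1111001 → 1101001
Read data bits from positions 3,5,6,7: 0001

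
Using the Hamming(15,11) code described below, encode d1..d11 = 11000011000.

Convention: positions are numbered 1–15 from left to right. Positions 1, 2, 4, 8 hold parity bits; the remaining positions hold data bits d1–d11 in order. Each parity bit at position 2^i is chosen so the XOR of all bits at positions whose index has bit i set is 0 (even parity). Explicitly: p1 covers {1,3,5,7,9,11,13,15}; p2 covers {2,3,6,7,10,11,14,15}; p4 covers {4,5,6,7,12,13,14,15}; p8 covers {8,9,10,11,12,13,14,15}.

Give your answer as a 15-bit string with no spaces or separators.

Place data at non-parity positions: p1 p2 1 p4 1 0 0 p8 0 0 1 1 0 0 0
p1 (pos 1,3,5,7,9,11,13,15): XOR of data positions = 1⊕1⊕0⊕0⊕1⊕0⊕0 = 1
p2 (pos 2,3,6,7,10,11,14,15): XOR of data positions = 1⊕0⊕0⊕0⊕1⊕0⊕0 = 0
p4 (pos 4,5,6,7,12,13,14,15): XOR of data positions = 1⊕0⊕0⊕1⊕0⊕0⊕0 = 0
p8 (pos 8,9,10,11,12,13,14,15): XOR of data positions = 0⊕0⊕1⊕1⊕0⊕0⊕0 = 0
Codeword: 101010000011000

101010000011000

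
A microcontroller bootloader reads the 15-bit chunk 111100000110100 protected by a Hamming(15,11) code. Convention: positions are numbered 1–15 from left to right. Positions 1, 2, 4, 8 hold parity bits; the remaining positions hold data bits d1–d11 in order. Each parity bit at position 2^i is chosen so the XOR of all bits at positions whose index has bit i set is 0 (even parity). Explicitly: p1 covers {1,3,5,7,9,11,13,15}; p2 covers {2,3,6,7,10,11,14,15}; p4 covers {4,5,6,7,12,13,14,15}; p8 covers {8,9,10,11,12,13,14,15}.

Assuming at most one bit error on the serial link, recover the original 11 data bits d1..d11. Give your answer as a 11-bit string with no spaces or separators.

10000110100

s1 (pos 1,3,5,7,9,11,13,15): 1⊕1⊕0⊕0⊕0⊕1⊕1⊕0 = 0
s2 (pos 2,3,6,7,10,11,14,15): 1⊕1⊕0⊕0⊕1⊕1⊕0⊕0 = 0
s4 (pos 4,5,6,7,12,13,14,15): 1⊕0⊕0⊕0⊕0⊕1⊕0⊕0 = 0
s8 (pos 8,9,10,11,12,13,14,15): 0⊕0⊕1⊕1⊕0⊕1⊕0⊕0 = 1
Syndrome s8…s1 = 1000 → error at position 8.
Flip position 8: 111100000110100 → 111100010110100
Read data bits from positions 3,5,6,7,9,10,11,12,13,14,15: 10000110100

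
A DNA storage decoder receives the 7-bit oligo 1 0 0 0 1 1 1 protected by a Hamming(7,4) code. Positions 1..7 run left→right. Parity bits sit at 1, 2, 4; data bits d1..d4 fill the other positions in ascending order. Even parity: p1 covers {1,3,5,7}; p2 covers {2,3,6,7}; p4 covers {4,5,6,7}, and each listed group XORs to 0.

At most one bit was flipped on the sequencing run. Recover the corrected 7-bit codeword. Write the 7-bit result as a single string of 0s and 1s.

s1 (pos 1,3,5,7): 1⊕0⊕1⊕1 = 1
s2 (pos 2,3,6,7): 0⊕0⊕1⊕1 = 0
s4 (pos 4,5,6,7): 0⊕1⊕1⊕1 = 1
Syndrome s4…s1 = 101 → error at position 5.
Flip position 5: 1000111 → 1000011

1000011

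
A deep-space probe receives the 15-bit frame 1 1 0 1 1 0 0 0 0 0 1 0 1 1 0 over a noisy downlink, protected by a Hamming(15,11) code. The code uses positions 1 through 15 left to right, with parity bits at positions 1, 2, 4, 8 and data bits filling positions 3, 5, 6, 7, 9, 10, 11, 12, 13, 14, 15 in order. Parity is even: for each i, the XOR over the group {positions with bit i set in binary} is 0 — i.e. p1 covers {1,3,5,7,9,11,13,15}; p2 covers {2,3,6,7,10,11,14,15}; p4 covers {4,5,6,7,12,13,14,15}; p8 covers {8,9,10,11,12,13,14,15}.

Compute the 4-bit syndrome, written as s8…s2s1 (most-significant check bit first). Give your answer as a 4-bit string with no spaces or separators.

1010

s1 (pos 1,3,5,7,9,11,13,15): 1⊕0⊕1⊕0⊕0⊕1⊕1⊕0 = 0
s2 (pos 2,3,6,7,10,11,14,15): 1⊕0⊕0⊕0⊕0⊕1⊕1⊕0 = 1
s4 (pos 4,5,6,7,12,13,14,15): 1⊕1⊕0⊕0⊕0⊕1⊕1⊕0 = 0
s8 (pos 8,9,10,11,12,13,14,15): 0⊕0⊕0⊕1⊕0⊕1⊕1⊕0 = 1
Syndrome s8…s1 = 1010 → error at position 10.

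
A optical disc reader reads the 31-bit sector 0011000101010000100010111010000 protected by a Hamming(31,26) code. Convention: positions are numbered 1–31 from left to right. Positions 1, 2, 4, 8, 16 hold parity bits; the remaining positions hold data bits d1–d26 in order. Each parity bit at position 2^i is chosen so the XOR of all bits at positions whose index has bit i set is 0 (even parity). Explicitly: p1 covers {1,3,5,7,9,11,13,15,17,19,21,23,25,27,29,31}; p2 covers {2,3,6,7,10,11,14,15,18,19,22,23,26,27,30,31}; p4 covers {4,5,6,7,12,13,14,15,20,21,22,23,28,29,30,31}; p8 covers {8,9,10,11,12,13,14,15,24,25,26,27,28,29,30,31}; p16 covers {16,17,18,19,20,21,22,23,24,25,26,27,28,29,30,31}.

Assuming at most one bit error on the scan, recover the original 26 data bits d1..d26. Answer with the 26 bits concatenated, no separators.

10000101000100010111010000

s1 (pos 1,3,5,7,9,11,13,15,17,19,21,23,25,27,29,31): 0⊕1⊕0⊕0⊕0⊕0⊕0⊕0⊕1⊕0⊕1⊕1⊕1⊕1⊕0⊕0 = 0
s2 (pos 2,3,6,7,10,11,14,15,18,19,22,23,26,27,30,31): 0⊕1⊕0⊕0⊕1⊕0⊕0⊕0⊕0⊕0⊕0⊕1⊕0⊕1⊕0⊕0 = 0
s4 (pos 4,5,6,7,12,13,14,15,20,21,22,23,28,29,30,31): 1⊕0⊕0⊕0⊕1⊕0⊕0⊕0⊕0⊕1⊕0⊕1⊕0⊕0⊕0⊕0 = 0
s8 (pos 8,9,10,11,12,13,14,15,24,25,26,27,28,29,30,31): 1⊕0⊕1⊕0⊕1⊕0⊕0⊕0⊕1⊕1⊕0⊕1⊕0⊕0⊕0⊕0 = 0
s16 (pos 16,17,18,19,20,21,22,23,24,25,26,27,28,29,30,31): 0⊕1⊕0⊕0⊕0⊕1⊕0⊕1⊕1⊕1⊕0⊕1⊕0⊕0⊕0⊕0 = 0
Syndrome s16…s1 = 00000 → no error.
Read data bits from positions 3,5,6,7,9,10,11,12,13,14,15,17,18,19,20,21,22,23,24,25,26,27,28,29,30,31: 10000101000100010111010000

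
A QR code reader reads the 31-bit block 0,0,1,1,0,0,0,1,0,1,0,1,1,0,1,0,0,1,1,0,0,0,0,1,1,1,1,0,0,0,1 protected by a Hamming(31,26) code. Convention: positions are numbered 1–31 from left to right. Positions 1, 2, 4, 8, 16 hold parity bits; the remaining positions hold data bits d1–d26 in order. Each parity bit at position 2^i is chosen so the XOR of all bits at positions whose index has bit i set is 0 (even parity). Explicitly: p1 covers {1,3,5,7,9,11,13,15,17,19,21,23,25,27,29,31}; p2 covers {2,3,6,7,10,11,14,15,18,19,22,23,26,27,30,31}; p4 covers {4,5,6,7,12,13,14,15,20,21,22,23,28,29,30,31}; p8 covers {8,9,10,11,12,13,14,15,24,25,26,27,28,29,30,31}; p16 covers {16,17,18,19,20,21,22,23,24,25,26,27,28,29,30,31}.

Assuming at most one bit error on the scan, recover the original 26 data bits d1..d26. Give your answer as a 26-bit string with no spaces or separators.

10000101101011010011110001

s1 (pos 1,3,5,7,9,11,13,15,17,19,21,23,25,27,29,31): 0⊕1⊕0⊕0⊕0⊕0⊕1⊕1⊕0⊕1⊕0⊕0⊕1⊕1⊕0⊕1 = 1
s2 (pos 2,3,6,7,10,11,14,15,18,19,22,23,26,27,30,31): 0⊕1⊕0⊕0⊕1⊕0⊕0⊕1⊕1⊕1⊕0⊕0⊕1⊕1⊕0⊕1 = 0
s4 (pos 4,5,6,7,12,13,14,15,20,21,22,23,28,29,30,31): 1⊕0⊕0⊕0⊕1⊕1⊕0⊕1⊕0⊕0⊕0⊕0⊕0⊕0⊕0⊕1 = 1
s8 (pos 8,9,10,11,12,13,14,15,24,25,26,27,28,29,30,31): 1⊕0⊕1⊕0⊕1⊕1⊕0⊕1⊕1⊕1⊕1⊕1⊕0⊕0⊕0⊕1 = 0
s16 (pos 16,17,18,19,20,21,22,23,24,25,26,27,28,29,30,31): 0⊕0⊕1⊕1⊕0⊕0⊕0⊕0⊕1⊕1⊕1⊕1⊕0⊕0⊕0⊕1 = 1
Syndrome s16…s1 = 10101 → error at position 21.
Flip position 21: 0011000101011010011000011110001 → 0011000101011010011010011110001
Read data bits from positions 3,5,6,7,9,10,11,12,13,14,15,17,18,19,20,21,22,23,24,25,26,27,28,29,30,31: 10000101101011010011110001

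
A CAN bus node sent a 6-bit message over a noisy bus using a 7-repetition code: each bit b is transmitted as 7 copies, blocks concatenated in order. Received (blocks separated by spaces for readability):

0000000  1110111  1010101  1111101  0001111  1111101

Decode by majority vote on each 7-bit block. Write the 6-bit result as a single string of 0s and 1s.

Block 1 (0000000): 0 ones → 0
Block 2 (1110111): 6 ones → 1
Block 3 (1010101): 4 ones → 1
Block 4 (1111101): 6 ones → 1
Block 5 (0001111): 4 ones → 1
Block 6 (1111101): 6 ones → 1

011111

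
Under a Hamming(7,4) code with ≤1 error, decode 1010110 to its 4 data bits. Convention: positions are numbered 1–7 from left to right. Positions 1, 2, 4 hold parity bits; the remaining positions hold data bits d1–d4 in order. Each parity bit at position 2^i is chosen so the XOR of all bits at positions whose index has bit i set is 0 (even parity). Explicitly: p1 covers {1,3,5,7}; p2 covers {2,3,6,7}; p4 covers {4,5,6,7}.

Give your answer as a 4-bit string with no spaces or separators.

s1 (pos 1,3,5,7): 1⊕1⊕1⊕0 = 1
s2 (pos 2,3,6,7): 0⊕1⊕1⊕0 = 0
s4 (pos 4,5,6,7): 0⊕1⊕1⊕0 = 0
Syndrome s4…s1 = 001 → error at position 1.
Flip position 1: 1010110 → 0010110
Read data bits from positions 3,5,6,7: 1110

1110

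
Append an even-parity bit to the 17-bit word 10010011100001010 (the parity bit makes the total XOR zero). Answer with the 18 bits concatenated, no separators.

100100111000010101

XOR of the 17 data bits: 1⊕0⊕0⊕1⊕0⊕0⊕1⊕1⊕1⊕0⊕0⊕0⊕0⊕1⊕0⊕1⊕0 = 1
Parity bit = 1 (so all 18 bits XOR to 0).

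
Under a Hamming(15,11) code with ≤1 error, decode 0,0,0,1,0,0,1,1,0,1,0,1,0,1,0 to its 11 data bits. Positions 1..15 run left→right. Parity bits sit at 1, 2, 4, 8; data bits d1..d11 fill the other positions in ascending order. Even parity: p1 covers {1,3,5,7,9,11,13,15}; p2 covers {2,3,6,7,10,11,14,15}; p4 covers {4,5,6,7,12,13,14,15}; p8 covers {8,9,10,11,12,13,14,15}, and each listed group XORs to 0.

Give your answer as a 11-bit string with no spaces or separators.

s1 (pos 1,3,5,7,9,11,13,15): 0⊕0⊕0⊕1⊕0⊕0⊕0⊕0 = 1
s2 (pos 2,3,6,7,10,11,14,15): 0⊕0⊕0⊕1⊕1⊕0⊕1⊕0 = 1
s4 (pos 4,5,6,7,12,13,14,15): 1⊕0⊕0⊕1⊕1⊕0⊕1⊕0 = 0
s8 (pos 8,9,10,11,12,13,14,15): 1⊕0⊕1⊕0⊕1⊕0⊕1⊕0 = 0
Syndrome s8…s1 = 0011 → error at position 3.
Flip position 3: 000100110101010 → 001100110101010
Read data bits from positions 3,5,6,7,9,10,11,12,13,14,15: 10010101010

10010101010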